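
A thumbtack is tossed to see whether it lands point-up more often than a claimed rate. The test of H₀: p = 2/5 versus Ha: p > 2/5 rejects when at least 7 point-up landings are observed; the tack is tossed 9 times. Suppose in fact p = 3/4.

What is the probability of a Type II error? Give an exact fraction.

A Type II error is failing to reject when Ha holds: with p = 3/4, β = P(S ≤ 6).
Adding the binomial probabilities P(S=0)+…+P(S=6) at p = 3/4 gives 13085/32768.

13085/32768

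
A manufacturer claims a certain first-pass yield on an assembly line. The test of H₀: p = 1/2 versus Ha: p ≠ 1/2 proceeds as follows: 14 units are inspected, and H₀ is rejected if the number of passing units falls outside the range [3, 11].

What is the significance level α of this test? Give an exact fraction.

53/4096

α = P(K ≤ 2 or K ≥ 12 | p = 1/2), K ~ Binomial(14, 1/2).
Each tail has probability (1 + 14 + 91)/16384; doubling gives α = 212/16384 = 53/4096.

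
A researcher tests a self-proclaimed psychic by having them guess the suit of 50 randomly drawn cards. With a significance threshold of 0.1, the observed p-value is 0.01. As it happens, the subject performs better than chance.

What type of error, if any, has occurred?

The conventional null hypothesis is that the subject is guessing at random (p = 1/4).
Since p = 0.01 < α = 0.1, H₀ is rejected.
H₀ is false (actually the subject performs better than chance).
The decision matches the true state — no error.

No error — this is a correct decision.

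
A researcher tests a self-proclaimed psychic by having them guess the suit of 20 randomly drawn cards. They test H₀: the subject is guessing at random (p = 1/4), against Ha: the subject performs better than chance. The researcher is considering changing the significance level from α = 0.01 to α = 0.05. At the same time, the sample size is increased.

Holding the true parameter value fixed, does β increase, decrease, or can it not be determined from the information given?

Relaxing α lowers the evidence threshold; under Ha, outcomes that previously fell short now trigger rejection. Increasing n separates the H₀ and Ha sampling distributions, so under Ha fewer outcomes land in the acceptance region. Both changes push β in the same direction.

It decreases.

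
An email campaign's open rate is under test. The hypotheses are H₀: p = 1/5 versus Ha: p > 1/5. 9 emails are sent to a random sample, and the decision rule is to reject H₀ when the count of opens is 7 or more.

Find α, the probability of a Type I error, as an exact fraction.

613/1953125

Under H₀, K ~ Binomial(9, 1/5), and α = P(K ≥ 7).
Adding the binomial terms for j = 7 through 9 with p = 1/5 yields 613/1953125.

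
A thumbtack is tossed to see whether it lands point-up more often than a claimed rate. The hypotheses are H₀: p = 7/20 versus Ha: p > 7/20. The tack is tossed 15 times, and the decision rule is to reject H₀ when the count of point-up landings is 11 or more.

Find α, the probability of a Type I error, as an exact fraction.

92780127412372743/32768000000000000000

α = P(reject H₀ | H₀ true) = P(X ≥ 11 | p = 7/20), with X ~ Binomial(15, 7/20).
Summing C(15,j)(7/20)^j(13/20)^{15−j} for j = 11,…,15 gives 92780127412372743/32768000000000000000.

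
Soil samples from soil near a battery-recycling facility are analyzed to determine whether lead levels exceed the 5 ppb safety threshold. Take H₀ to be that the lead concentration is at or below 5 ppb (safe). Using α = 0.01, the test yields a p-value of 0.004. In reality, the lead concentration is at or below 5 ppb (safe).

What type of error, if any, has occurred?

Since p = 0.004 < α = 0.01, H₀ is rejected.
H₀ is true (actually the lead concentration is at or below 5 ppb (safe)).
Rejecting a true H₀ is a Type I error.

Type I error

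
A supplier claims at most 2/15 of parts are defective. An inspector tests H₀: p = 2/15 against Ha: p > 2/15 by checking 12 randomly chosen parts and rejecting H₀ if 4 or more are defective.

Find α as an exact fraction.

The significance level is the probability, assuming p = 2/15, of seeing 4 or more defectives in 12 draws.
Computing the lower-tail complement: 1 − 8091233021599/8649755859375 = 558522837776/8649755859375.

558522837776/8649755859375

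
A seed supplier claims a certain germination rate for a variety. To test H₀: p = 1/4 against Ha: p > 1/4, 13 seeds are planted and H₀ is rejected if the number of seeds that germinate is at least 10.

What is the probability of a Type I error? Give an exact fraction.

529/4194304

α = P(reject H₀ | H₀ true) = P(K ≥ 10 | p = 1/4), with K ~ Binomial(13, 1/4).
P(K ≥ 10) = Σ_{j=10}^{13} C(13,j)·(1/4)^j·(3/4)^{13-j} = 529/4194304.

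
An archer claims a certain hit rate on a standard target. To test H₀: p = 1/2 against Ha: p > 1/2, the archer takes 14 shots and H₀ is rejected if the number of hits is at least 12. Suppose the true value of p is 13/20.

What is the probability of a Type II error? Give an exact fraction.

750447350803558569/819200000000000000

β = P(fail to reject H₀ | Ha true) = P(K ≤ 11 | p = 13/20), K ~ Binomial(14, 13/20).
Adding the binomial probabilities P(K=0)+…+P(K=11) at p = 13/20 gives 750447350803558569/819200000000000000.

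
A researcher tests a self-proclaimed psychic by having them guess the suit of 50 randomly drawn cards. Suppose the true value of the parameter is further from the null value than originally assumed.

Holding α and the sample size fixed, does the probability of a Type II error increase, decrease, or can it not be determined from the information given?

A bigger departure from H₀ is easier for the test to detect, so it fails to reject less often.

It decreases.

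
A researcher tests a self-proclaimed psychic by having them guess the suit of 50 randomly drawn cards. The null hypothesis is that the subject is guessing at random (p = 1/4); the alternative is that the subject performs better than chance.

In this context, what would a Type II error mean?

A Type II error is failing to reject H₀ when H₀ is false.
Here that means concluding there is no evidence of ability when actually the subject performs better than chance.

A Type II error would mean concluding that the subject is guessing at random (p = 1/4) (or at least failing to establish that the subject performs better than chance) when in fact the subject performs better than chance.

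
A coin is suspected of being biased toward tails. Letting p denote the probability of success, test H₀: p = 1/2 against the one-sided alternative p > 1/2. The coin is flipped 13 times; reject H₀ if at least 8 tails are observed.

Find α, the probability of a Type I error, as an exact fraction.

Under H₀, S ~ Binomial(13, 1/2), and α = P(S ≥ 8).
That's C(13,8) + C(13,9) + C(13,10) + C(13,11) + C(13,12) + C(13,13) over 2^13, i.e. (1287 + 715 + 286 + 78 + 13 + 1)/8192 = 2380/8192 = 595/2048.

595/2048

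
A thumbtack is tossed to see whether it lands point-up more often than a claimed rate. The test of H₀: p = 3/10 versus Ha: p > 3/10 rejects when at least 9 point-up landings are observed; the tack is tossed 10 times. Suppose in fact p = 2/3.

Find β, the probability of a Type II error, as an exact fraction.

17635/19683

β = P(fail to reject H₀ | Ha true) = P(Y ≤ 8 | p = 2/3), Y ~ Binomial(10, 2/3).
Summing C(10,j)·(2/3)^j·(1/3)^{10-j} for j = 0..8 gives 17635/19683.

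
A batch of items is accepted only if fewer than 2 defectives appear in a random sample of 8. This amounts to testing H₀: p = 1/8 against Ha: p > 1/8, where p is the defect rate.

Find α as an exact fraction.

4424071/16777216

α = P(reject H₀ | H₀ true) = P(X ≥ 2 | p = 1/8), X ~ Binomial(8, 1/8).
Via the complement, α = 1 − Σ_{j=0}^{1} C(8,j)(1/8)^j(7/8)^{8-j} = 4424071/16777216.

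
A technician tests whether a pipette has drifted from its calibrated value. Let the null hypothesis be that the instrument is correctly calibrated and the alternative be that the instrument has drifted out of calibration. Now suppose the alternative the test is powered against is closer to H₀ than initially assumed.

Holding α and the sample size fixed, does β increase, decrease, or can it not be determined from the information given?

A smaller true effect puts the Ha sampling distribution closer to H₀, so more of it falls in the non-rejection region.

It increases.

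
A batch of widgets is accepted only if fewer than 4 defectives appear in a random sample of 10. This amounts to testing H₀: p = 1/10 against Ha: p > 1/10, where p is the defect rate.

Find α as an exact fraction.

α = P(reject H₀ | H₀ true) = P(K ≥ 4 | p = 1/10), K ~ Binomial(10, 1/10).
Via the complement, α = 1 − Σ_{j=0}^{3} C(10,j)(1/10)^j(9/10)^{10-j} = 7996999/625000000.

7996999/625000000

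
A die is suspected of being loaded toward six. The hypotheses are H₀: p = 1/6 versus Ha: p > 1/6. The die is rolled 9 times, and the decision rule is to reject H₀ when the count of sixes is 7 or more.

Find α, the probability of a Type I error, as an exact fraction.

473/5038848

The Type I error probability is α = P(X ≥ 7) computed under H₀, where X ~ Binomial(9, 1/6).
Adding the binomial terms for j = 7 through 9 with p = 1/6 yields 473/5038848.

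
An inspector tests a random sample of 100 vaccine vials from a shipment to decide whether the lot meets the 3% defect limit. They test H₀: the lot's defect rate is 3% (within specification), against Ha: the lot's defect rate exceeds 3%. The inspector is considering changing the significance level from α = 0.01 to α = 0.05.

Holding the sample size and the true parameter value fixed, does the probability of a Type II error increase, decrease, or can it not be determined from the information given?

A larger α widens the rejection region, so when the alternative is true more outcomes lead to rejection — failing to reject becomes less likely.

It decreases.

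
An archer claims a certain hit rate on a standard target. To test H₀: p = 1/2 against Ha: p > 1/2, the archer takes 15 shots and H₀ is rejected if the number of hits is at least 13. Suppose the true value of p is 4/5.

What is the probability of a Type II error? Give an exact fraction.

β = P(fail to reject H₀ | Ha true) = P(S ≤ 12 | p = 4/5), S ~ Binomial(15, 4/5).
Adding the binomial probabilities P(S=0)+…+P(S=12) at p = 4/5 gives 18370873741/30517578125.

18370873741/30517578125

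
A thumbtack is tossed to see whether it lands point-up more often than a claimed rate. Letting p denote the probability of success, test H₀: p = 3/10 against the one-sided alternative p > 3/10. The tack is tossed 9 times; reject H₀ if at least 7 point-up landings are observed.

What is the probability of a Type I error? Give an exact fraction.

2145447/500000000

Under H₀, S ~ Binomial(9, 3/10), and α = P(S ≥ 7).
Adding the binomial terms for j = 7 through 9 with p = 3/10 yields 2145447/500000000.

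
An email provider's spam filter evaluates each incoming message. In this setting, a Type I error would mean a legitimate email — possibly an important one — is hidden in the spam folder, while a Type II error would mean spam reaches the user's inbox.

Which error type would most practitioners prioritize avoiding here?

The Type I consequence (a legitimate email — possibly an important one — is hidden in the spam folder) is more severe than the Type II consequence (spam reaches the user's inbox).

Type I error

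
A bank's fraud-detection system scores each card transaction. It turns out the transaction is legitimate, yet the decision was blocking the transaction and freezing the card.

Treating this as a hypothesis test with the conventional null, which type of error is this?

The null hypothesis here is that the transaction is legitimate.
'Blocking the transaction and freezing the card' corresponds to rejecting H₀.
H₀ was rejected but H₀ is true — a Type I error (false positive).

Type I error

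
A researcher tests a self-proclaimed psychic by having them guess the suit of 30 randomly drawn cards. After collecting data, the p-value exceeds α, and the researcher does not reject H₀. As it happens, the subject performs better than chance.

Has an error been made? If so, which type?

The conventional null hypothesis here is that the subject is guessing at random (p = 1/4).
H₀ was not rejected, but H₀ is actually false.
Failing to reject a false null hypothesis is a Type II error (false negative).

Type II error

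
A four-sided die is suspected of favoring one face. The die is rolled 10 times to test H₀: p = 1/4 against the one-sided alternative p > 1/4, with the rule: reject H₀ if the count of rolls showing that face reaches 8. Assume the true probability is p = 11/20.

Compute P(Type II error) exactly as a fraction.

Under the alternative p = 11/20, S ~ Binomial(10, 11/20); β is the probability the test does not reject, P(S < 8).
Summing C(10,j)·(11/20)^j·(9/20)^{10-j} for j = 0..7 gives 2305127290491/2560000000000.

2305127290491/2560000000000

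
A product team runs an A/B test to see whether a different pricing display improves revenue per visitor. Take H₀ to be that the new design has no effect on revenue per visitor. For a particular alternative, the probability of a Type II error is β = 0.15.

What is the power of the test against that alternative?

Power = 1 − β = 1 − 0.15 = 0.85.

0.85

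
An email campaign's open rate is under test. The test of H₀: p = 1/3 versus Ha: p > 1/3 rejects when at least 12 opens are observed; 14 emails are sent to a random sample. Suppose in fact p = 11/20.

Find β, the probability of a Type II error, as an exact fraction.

Under the alternative p = 11/20, X ~ Binomial(14, 11/20); β is the probability the test does not reject, P(X < 12).
Adding the binomial probabilities P(X=0)+…+P(X=11) at p = 11/20 gives 805268516435735481/819200000000000000.

805268516435735481/819200000000000000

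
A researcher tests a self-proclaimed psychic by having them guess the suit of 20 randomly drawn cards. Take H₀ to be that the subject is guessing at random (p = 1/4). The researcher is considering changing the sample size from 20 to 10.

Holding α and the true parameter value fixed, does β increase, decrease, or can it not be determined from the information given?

It increases.

With less data the test statistic is noisier; under Ha, more outcomes land inside the acceptance region.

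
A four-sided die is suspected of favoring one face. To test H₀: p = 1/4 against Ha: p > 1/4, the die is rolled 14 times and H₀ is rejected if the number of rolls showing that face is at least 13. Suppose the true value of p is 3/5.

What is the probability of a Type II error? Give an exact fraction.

A Type II error is failing to reject when Ha holds: with p = 3/5, β = P(Y ≤ 12).
Equivalently, β = 1 − P(Y ≥ 13) = 6054091612/6103515625.

6054091612/6103515625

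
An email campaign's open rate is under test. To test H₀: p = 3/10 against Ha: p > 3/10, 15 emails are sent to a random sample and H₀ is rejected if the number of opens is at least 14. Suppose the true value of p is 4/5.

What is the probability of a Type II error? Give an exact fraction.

β = P(fail to reject H₀ | Ha true) = P(K ≤ 13 | p = 4/5), K ~ Binomial(15, 4/5).
Equivalently, β = 1 − P(K ≥ 14) = 25417304461/30517578125.

25417304461/30517578125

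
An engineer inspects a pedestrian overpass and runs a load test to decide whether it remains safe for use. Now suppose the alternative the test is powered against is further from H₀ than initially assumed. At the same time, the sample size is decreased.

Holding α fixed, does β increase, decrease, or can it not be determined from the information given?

The first change alone would make β decrease; the second alone would make β increase. Which effect dominates depends on the magnitudes, which are not given.

Cannot be determined from the information given.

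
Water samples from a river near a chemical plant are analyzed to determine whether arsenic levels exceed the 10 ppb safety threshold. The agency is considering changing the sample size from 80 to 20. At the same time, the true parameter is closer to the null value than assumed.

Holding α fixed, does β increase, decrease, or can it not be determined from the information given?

Reducing n widens both sampling distributions, so the test has less ability to distinguish Ha from H₀. A smaller departure from H₀ means the test statistic under Ha is distributed closer to where it would be under H₀; rejection becomes less likely. Both changes push β in the same direction.

It increases.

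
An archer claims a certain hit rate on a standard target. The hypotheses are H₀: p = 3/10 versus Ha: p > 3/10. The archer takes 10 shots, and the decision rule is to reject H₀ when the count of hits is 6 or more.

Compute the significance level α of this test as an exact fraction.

α = P(reject H₀ | H₀ true) = P(X ≥ 6 | p = 3/10), with X ~ Binomial(10, 3/10).
P(X ≥ 6) = Σ_{j=6}^{10} C(10,j)·(3/10)^j·(7/10)^{10-j} = 236744937/5000000000.

236744937/5000000000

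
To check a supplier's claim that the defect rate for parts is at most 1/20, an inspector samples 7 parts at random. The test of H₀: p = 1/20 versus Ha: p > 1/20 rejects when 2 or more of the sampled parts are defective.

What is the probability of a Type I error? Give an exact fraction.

28403547/640000000

α = P(reject H₀ | H₀ true) = P(Y ≥ 2 | p = 1/20), Y ~ Binomial(7, 1/20).
Via the complement, α = 1 − Σ_{j=0}^{1} C(7,j)(1/20)^j(19/20)^{7-j} = 28403547/640000000.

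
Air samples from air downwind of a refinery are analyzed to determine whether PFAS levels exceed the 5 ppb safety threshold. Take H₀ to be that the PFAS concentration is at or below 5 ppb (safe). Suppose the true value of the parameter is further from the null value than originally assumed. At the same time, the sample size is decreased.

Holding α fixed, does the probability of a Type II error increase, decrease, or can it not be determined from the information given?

The first change alone would make β decrease; the second alone would make β increase. Which effect dominates depends on the magnitudes, which are not given.

Cannot be determined from the information given.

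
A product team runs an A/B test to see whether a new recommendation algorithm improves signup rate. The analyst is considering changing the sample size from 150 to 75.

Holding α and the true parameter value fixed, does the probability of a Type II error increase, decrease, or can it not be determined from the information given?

It increases.

With less data the test statistic is noisier; under Ha, more outcomes land inside the acceptance region.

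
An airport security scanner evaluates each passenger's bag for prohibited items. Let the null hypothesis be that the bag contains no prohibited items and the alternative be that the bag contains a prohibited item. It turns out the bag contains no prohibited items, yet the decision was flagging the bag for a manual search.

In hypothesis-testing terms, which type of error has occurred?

Type I error

'Flagging the bag for a manual search' corresponds to rejecting H₀.
H₀ was rejected but H₀ is true — a Type I error (false positive).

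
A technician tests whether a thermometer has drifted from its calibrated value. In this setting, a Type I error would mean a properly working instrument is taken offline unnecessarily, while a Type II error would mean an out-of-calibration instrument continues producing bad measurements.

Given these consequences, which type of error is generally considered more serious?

The Type II consequence (an out-of-calibration instrument continues producing bad measurements) is more severe than the Type I consequence (a properly working instrument is taken offline unnecessarily).

Type II error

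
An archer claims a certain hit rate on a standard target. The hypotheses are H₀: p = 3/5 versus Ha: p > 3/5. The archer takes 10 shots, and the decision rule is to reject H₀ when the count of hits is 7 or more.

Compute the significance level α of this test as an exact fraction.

Under H₀, Y ~ Binomial(10, 3/5), and α = P(Y ≥ 7).
Summing C(10,j)(3/5)^j(2/5)^{10−j} for j = 7,…,10 gives 3733209/9765625.

3733209/9765625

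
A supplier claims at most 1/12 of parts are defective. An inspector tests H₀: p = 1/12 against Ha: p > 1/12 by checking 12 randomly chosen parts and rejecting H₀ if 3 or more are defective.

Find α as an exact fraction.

The significance level is the probability, assuming p = 1/12, of seeing 3 or more defectives in 12 draws.
α = 1 − P(X ≤ 2) = 1 − 8274038447719/8916100448256 = 642062000537/8916100448256.

642062000537/8916100448256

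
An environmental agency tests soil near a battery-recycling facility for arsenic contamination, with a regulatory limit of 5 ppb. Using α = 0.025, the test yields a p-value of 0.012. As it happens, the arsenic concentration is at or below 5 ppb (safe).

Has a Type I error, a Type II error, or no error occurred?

Type I error

The conventional null hypothesis is that the arsenic concentration is at or below 5 ppb (safe).
Since p = 0.012 < α = 0.025, H₀ is rejected.
H₀ is true (actually the arsenic concentration is at or below 5 ppb (safe)).
Rejecting a true H₀ is a Type I error.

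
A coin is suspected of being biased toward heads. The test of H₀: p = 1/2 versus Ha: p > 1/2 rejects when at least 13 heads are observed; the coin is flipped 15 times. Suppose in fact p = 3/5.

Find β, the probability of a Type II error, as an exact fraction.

β = P(fail to reject H₀ | Ha true) = P(K ≤ 12 | p = 3/5), K ~ Binomial(15, 3/5).
Adding the binomial probabilities P(K=0)+…+P(K=12) at p = 3/5 gives 29690124488/30517578125.

29690124488/30517578125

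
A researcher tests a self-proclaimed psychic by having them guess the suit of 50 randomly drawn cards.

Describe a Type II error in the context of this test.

A Type II error would mean concluding that the subject is guessing at random (p = 1/4) (or at least failing to establish that the subject performs better than chance) when in fact the subject performs better than chance.

With the conventional null hypothesis that the subject is guessing at random (p = 1/4):
A Type II error is failing to reject H₀ when H₀ is false.
Here that means concluding there is no evidence of ability when actually the subject performs better than chance.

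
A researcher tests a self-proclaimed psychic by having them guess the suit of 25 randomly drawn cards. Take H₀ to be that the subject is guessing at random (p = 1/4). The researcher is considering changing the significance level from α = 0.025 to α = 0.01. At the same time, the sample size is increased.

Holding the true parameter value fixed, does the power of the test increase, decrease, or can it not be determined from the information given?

The first change alone would make β increase; the second alone would make β decrease. Which effect dominates depends on the magnitudes, which are not given.
Since power = 1 − β, the effect on power is likewise indeterminate.

Cannot be determined from the information given.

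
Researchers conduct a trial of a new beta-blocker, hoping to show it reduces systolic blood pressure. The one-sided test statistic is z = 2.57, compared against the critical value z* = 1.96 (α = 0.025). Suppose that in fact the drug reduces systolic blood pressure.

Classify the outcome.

No error — this is a correct decision.

The conventional null hypothesis is that the drug has no effect on systolic blood pressure.
Since z = 2.57 > z* = 1.96, H₀ is rejected.
H₀ is false (actually the drug reduces systolic blood pressure).
The decision matches the true state — no error.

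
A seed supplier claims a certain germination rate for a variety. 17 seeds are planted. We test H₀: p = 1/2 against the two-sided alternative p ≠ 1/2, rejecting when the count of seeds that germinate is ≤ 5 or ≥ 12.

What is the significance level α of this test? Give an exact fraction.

4701/32768

Under H₀, Y ~ Binomial(17, 1/2); α is the probability of landing in either tail, P(Y ≤ 5) + P(Y ≥ 12).
The two tails are symmetric, so α = 2·(1 + 17 + 136 + 680 + 2380 + 6188)/2^17 = 18804/131072 = 4701/32768.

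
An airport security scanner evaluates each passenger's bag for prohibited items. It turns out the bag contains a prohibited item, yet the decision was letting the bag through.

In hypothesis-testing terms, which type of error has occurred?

The null hypothesis here is that the bag contains no prohibited items.
'Letting the bag through' corresponds to failing to reject H₀.
H₀ was not rejected but H₀ is false — a Type II error (false negative).

Type II error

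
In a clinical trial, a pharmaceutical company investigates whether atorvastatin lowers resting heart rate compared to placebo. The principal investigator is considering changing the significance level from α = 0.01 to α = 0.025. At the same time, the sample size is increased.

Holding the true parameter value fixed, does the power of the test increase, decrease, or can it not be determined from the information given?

Relaxing α lowers the evidence threshold; under Ha, outcomes that previously fell short now trigger rejection. A larger sample reduces the standard error, pulling the sampling distribution under Ha further from the non-rejection region. Both changes push β in the same direction.
Since power = 1 − β and β decreases, power increases.

It increases.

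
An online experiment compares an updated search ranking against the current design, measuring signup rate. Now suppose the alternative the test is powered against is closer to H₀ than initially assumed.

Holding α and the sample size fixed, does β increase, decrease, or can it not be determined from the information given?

When the true parameter is near the null value, the test has a harder time distinguishing Ha from H₀.

It increases.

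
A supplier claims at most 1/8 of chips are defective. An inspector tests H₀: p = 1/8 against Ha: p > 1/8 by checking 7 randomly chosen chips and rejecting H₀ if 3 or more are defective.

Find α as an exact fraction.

97119/2097152

Under H₀, S ~ Binomial(7, 1/8); the Type I error rate is P(S ≥ 3).
α = 1 − P(S ≤ 2) = 1 − 2000033/2097152 = 97119/2097152.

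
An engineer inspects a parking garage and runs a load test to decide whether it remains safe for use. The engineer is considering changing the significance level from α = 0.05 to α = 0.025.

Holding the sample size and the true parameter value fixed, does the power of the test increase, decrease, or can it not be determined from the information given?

Tightening α shrinks the rejection region. When Ha holds, fewer sample outcomes clear the stricter threshold, so more fall in the acceptance region.
Since power = 1 − β and β increases, power decreases.

It decreases.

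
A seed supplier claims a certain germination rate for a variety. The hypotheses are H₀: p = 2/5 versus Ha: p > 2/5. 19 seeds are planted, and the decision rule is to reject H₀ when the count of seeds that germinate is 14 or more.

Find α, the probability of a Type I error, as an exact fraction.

The Type I error probability is α = P(S ≥ 14) computed under H₀, where S ~ Binomial(19, 2/5).
Adding the binomial terms for j = 14 through 19 with p = 2/5 yields 58514210816/19073486328125.

58514210816/19073486328125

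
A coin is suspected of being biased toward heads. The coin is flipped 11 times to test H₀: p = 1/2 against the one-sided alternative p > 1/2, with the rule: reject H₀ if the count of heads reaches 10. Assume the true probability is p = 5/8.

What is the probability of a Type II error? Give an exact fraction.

β = P(fail to reject H₀ | Ha true) = P(Y ≤ 9 | p = 5/8), Y ~ Binomial(11, 5/8).
Equivalently, β = 1 − P(Y ≥ 10) = 4109420421/4294967296.

4109420421/4294967296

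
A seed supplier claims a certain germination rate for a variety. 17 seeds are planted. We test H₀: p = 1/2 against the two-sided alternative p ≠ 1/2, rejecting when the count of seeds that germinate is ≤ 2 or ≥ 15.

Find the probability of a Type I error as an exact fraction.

α = P(X ≤ 2 or X ≥ 15 | p = 1/2), X ~ Binomial(17, 1/2).
By symmetry, α = 2·P(X ≤ 2) = 2·(1 + 17 + 136)/131072 = 308/131072 = 77/32768.

77/32768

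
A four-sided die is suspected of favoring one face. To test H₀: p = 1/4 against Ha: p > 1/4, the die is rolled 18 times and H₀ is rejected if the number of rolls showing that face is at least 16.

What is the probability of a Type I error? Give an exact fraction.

179/8589934592

α = P(reject H₀ | H₀ true) = P(Y ≥ 16 | p = 1/4), with Y ~ Binomial(18, 1/4).
P(Y ≥ 16) = Σ_{j=16}^{18} C(18,j)·(1/4)^j·(3/4)^{18-j} = 179/8589934592.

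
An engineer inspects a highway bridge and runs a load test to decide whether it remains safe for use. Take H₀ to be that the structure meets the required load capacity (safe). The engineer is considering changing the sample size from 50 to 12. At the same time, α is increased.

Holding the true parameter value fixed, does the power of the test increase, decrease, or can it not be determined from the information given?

The first change alone would make β increase; the second alone would make β decrease. Which effect dominates depends on the magnitudes, which are not given.
Since power = 1 − β, the effect on power is likewise indeterminate.

Cannot be determined from the information given.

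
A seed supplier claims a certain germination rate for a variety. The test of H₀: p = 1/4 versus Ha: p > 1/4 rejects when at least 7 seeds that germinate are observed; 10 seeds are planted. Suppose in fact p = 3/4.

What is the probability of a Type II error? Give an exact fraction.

Under the alternative p = 3/4, S ~ Binomial(10, 3/4); β is the probability the test does not reject, P(S < 7).
Equivalently, β = 1 − P(S ≥ 7) = 58753/262144.

58753/262144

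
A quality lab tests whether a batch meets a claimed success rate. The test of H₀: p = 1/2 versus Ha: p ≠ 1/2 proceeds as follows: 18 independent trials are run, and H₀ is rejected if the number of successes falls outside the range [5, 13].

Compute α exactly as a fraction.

The significance level is the null-hypothesis probability of the rejection region {≤4} ∪ {≥14}.
By symmetry, α = 2·P(K ≤ 4) = 2·(1 + 18 + 153 + 816 + 3060)/262144 = 8096/262144 = 253/8192.

253/8192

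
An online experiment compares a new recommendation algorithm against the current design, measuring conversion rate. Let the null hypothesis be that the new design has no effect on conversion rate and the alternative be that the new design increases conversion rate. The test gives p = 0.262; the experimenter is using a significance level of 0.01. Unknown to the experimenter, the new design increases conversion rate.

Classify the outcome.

Since p = 0.262 ≥ α = 0.01, H₀ is not rejected.
H₀ is false (actually the new design increases conversion rate).
Failing to reject a false H₀ is a Type II error.

Type II error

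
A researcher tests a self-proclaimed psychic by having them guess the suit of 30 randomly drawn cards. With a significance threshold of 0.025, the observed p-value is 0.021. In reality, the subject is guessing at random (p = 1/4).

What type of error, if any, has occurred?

Type I error

The conventional null hypothesis is that the subject is guessing at random (p = 1/4).
Since p = 0.021 < α = 0.025, H₀ is rejected.
H₀ is true (actually the subject is guessing at random (p = 1/4)).
Rejecting a true H₀ is a Type I error.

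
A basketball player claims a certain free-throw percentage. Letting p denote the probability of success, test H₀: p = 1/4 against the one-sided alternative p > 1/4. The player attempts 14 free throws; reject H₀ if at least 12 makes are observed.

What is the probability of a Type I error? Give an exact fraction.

431/134217728

α = P(reject H₀ | H₀ true) = P(K ≥ 12 | p = 1/4), with K ~ Binomial(14, 1/4).
P(K ≥ 12) = Σ_{j=12}^{14} C(14,j)·(1/4)^j·(3/4)^{14-j} = 431/134217728.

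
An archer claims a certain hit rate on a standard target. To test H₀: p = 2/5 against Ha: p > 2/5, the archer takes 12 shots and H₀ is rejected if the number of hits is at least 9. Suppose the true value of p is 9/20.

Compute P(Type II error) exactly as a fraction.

790057068555953/819200000000000

β = P(fail to reject H₀ | Ha true) = P(Y ≤ 8 | p = 9/20), Y ~ Binomial(12, 9/20).
Adding the binomial probabilities P(Y=0)+…+P(Y=8) at p = 9/20 gives 790057068555953/819200000000000.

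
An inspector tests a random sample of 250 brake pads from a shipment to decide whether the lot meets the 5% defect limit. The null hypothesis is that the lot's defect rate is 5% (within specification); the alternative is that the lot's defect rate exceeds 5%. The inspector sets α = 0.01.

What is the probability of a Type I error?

The significance level α is, by definition, the probability of a Type I error — P(reject H₀ | H₀ true).

0.01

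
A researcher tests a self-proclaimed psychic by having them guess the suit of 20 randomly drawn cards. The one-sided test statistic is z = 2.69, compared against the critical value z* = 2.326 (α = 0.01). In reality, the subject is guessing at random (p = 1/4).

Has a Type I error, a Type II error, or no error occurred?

The conventional null hypothesis is that the subject is guessing at random (p = 1/4).
Since z = 2.69 > z* = 2.326, H₀ is rejected.
H₀ is true (actually the subject is guessing at random (p = 1/4)).
Rejecting a true H₀ is a Type I error.

Type I error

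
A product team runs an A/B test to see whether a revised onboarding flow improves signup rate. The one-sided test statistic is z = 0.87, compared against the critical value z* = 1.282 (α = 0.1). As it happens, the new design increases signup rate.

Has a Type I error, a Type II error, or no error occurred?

Type II error

The conventional null hypothesis is that the new design has no effect on signup rate.
Since z = 0.87 ≤ z* = 1.282, H₀ is not rejected.
H₀ is false (actually the new design increases signup rate).
Failing to reject a false H₀ is a Type II error.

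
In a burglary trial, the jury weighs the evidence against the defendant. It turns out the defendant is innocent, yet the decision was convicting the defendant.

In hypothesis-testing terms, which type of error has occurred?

Type I error

The null hypothesis here is that the defendant is innocent.
'Convicting the defendant' corresponds to rejecting H₀.
H₀ was rejected but H₀ is true — a Type I error (false positive).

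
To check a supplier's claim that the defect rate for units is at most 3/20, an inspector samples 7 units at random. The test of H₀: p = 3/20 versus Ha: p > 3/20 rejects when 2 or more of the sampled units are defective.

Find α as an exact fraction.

α = P(reject H₀ | H₀ true) = P(Y ≥ 2 | p = 3/20), Y ~ Binomial(7, 3/20).
α = 1 − P(Y ≤ 1) = 1 − 458613811/640000000 = 181386189/640000000.

181386189/640000000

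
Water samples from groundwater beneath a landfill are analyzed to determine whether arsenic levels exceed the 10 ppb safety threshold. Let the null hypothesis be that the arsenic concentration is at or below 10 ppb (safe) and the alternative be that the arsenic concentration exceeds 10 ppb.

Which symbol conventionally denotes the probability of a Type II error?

P(Type II error) = P(fail to reject H₀ | H₀ false) = β.

β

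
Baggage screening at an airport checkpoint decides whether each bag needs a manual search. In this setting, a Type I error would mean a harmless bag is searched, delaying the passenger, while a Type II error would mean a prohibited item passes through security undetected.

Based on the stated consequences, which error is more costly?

Type II error

The Type II consequence (a prohibited item passes through security undetected) is more severe than the Type I consequence (a harmless bag is searched, delaying the passenger).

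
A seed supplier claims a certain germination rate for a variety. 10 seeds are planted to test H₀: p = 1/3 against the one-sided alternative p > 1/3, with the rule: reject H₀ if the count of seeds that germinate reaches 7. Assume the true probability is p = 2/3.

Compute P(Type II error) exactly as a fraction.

8675/19683

A Type II error is failing to reject when Ha holds: with p = 2/3, β = P(Y ≤ 6).
Adding the binomial probabilities P(Y=0)+…+P(Y=6) at p = 2/3 gives 8675/19683.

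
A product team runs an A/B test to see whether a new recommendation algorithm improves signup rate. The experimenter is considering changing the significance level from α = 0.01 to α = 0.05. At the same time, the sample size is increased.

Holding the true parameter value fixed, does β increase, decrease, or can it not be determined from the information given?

It decreases.

With a larger α the critical value moves toward the center, so more of the Ha sampling distribution lies in the rejection region. A larger sample reduces the standard error, pulling the sampling distribution under Ha further from the non-rejection region. Both changes push β in the same direction.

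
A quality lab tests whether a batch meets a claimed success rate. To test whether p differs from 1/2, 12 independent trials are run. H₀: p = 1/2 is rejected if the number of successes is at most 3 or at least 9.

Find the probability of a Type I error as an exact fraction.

Under H₀, K ~ Binomial(12, 1/2); α is the probability of landing in either tail, P(K ≤ 3) + P(K ≥ 9).
The two tails are symmetric, so α = 2·(1 + 12 + 66 + 220)/2^12 = 598/4096 = 299/2048.

299/2048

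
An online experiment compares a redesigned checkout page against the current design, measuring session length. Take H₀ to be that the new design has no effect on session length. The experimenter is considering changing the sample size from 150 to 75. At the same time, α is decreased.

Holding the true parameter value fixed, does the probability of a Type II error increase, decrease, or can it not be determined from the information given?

A smaller sample increases the standard error, so the sampling distributions under H₀ and Ha overlap more. A smaller α moves the rejection region further into the tail. With the alternative true, more outcomes now fall outside the rejection region, so failing to reject becomes more likely. Both changes push β in the same direction.

It increases.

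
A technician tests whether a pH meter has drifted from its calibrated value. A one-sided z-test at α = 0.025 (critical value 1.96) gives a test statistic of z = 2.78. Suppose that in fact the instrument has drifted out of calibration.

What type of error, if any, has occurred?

Neither — the decision is correct.

The conventional null hypothesis is that the instrument is correctly calibrated.
Since z = 2.78 > z* = 1.96, H₀ is rejected.
H₀ is false (actually the instrument has drifted out of calibration).
The decision matches the true state — no error.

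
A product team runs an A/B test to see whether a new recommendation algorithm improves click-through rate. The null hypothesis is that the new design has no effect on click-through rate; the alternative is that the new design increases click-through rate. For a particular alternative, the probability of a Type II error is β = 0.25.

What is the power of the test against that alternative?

0.75

Power = 1 − β = 1 − 0.25 = 0.75.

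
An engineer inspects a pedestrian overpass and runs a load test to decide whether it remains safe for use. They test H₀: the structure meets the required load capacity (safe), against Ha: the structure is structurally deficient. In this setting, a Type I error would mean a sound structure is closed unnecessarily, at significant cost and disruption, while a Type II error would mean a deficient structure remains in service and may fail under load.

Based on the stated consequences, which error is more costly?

Type II error

The Type II consequence (a deficient structure remains in service and may fail under load) is more severe than the Type I consequence (a sound structure is closed unnecessarily, at significant cost and disruption).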